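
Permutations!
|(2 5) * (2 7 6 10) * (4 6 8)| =7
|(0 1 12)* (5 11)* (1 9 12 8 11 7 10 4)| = |(0 9 12)(1 8 11 5 7 10 4)| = 21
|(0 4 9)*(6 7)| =6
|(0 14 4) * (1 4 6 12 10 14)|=12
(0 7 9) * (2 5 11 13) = (0 7 9)(2 5 11 13) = [7, 1, 5, 3, 4, 11, 6, 9, 8, 0, 10, 13, 12, 2]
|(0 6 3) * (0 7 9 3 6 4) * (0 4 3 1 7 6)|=3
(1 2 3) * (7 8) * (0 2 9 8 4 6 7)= [2, 9, 3, 1, 6, 5, 7, 4, 0, 8]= (0 2 3 1 9 8)(4 6 7)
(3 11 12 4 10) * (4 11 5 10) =[0, 1, 2, 5, 4, 10, 6, 7, 8, 9, 3, 12, 11] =(3 5 10)(11 12)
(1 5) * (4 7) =(1 5)(4 7) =[0, 5, 2, 3, 7, 1, 6, 4]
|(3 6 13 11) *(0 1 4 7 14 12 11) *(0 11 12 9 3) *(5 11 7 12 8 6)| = 13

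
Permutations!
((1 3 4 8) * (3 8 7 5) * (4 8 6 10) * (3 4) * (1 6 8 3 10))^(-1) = ((10)(1 8 6)(4 7 5))^(-1) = (10)(1 6 8)(4 5 7)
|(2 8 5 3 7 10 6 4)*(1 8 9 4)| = |(1 8 5 3 7 10 6)(2 9 4)| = 21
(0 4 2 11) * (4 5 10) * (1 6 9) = (0 5 10 4 2 11)(1 6 9) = [5, 6, 11, 3, 2, 10, 9, 7, 8, 1, 4, 0]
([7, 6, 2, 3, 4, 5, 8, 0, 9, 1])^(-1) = [7, 9, 2, 3, 4, 5, 1, 0, 6, 8]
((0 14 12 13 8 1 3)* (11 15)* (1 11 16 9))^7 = (0 16 13 3 15 12 1 11 14 9 8)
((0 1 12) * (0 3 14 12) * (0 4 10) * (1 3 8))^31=((0 3 14 12 8 1 4 10))^31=(0 10 4 1 8 12 14 3)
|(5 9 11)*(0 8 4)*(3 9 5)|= 3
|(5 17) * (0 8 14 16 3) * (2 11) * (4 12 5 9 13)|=30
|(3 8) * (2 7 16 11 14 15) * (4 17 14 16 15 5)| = 12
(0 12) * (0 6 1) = (0 12 6 1) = [12, 0, 2, 3, 4, 5, 1, 7, 8, 9, 10, 11, 6]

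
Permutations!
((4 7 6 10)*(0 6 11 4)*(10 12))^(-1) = (0 10 12 6)(4 11 7)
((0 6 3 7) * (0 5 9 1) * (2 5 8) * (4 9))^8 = ((0 6 3 7 8 2 5 4 9 1))^8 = (0 9 5 8 3)(1 4 2 7 6)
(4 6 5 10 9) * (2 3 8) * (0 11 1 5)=(0 11 1 5 10 9 4 6)(2 3 8)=[11, 5, 3, 8, 6, 10, 0, 7, 2, 4, 9, 1]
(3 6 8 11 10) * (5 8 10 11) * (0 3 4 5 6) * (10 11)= (0 3)(4 5 8 6 11 10)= [3, 1, 2, 0, 5, 8, 11, 7, 6, 9, 4, 10]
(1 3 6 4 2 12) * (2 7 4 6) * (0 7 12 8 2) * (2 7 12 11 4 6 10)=[12, 3, 8, 0, 11, 5, 10, 6, 7, 9, 2, 4, 1]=(0 12 1 3)(2 8 7 6 10)(4 11)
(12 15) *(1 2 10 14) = [0, 2, 10, 3, 4, 5, 6, 7, 8, 9, 14, 11, 15, 13, 1, 12] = (1 2 10 14)(12 15)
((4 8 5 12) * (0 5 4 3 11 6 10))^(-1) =(0 10 6 11 3 12 5)(4 8)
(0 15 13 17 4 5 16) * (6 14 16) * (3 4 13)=(0 15 3 4 5 6 14 16)(13 17)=[15, 1, 2, 4, 5, 6, 14, 7, 8, 9, 10, 11, 12, 17, 16, 3, 0, 13]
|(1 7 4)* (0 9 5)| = |(0 9 5)(1 7 4)| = 3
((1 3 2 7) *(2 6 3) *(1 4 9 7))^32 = ((1 2)(3 6)(4 9 7))^32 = (4 7 9)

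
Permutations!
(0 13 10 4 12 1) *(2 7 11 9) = [13, 0, 7, 3, 12, 5, 6, 11, 8, 2, 4, 9, 1, 10] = (0 13 10 4 12 1)(2 7 11 9)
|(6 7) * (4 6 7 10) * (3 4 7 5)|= |(3 4 6 10 7 5)|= 6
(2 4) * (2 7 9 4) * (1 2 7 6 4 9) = [0, 2, 7, 3, 6, 5, 4, 1, 8, 9] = (9)(1 2 7)(4 6)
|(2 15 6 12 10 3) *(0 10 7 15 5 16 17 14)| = 8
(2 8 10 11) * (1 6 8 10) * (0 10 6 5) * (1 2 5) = (0 10 11 5)(2 6 8) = [10, 1, 6, 3, 4, 0, 8, 7, 2, 9, 11, 5]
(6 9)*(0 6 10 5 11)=(0 6 9 10 5 11)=[6, 1, 2, 3, 4, 11, 9, 7, 8, 10, 5, 0]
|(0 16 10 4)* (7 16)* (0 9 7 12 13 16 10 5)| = 20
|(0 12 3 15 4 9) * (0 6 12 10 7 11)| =|(0 10 7 11)(3 15 4 9 6 12)| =12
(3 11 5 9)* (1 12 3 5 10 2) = [0, 12, 1, 11, 4, 9, 6, 7, 8, 5, 2, 10, 3] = (1 12 3 11 10 2)(5 9)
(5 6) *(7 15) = [0, 1, 2, 3, 4, 6, 5, 15, 8, 9, 10, 11, 12, 13, 14, 7] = (5 6)(7 15)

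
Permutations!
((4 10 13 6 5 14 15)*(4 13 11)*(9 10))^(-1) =((4 9 10 11)(5 14 15 13 6))^(-1) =(4 11 10 9)(5 6 13 15 14)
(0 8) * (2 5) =(0 8)(2 5) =[8, 1, 5, 3, 4, 2, 6, 7, 0]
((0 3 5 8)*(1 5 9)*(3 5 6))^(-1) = (0 8 5)(1 9 3 6)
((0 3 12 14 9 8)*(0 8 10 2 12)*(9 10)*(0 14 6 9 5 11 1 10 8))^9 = (0 3 14 8)(1 10 2 12 6 9 5 11)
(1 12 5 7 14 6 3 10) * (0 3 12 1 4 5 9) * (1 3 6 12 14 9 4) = [6, 3, 2, 10, 5, 7, 14, 9, 8, 0, 1, 11, 4, 13, 12] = (0 6 14 12 4 5 7 9)(1 3 10)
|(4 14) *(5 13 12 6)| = |(4 14)(5 13 12 6)| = 4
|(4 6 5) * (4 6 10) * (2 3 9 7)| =4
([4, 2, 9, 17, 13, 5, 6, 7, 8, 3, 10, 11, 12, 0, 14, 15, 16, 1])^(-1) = [13, 17, 1, 9, 0, 5, 6, 7, 8, 2, 10, 11, 12, 4, 14, 15, 16, 3]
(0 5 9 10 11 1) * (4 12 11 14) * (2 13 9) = (0 5 2 13 9 10 14 4 12 11 1) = [5, 0, 13, 3, 12, 2, 6, 7, 8, 10, 14, 1, 11, 9, 4]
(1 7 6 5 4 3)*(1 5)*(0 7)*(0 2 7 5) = [5, 2, 7, 0, 3, 4, 1, 6] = (0 5 4 3)(1 2 7 6)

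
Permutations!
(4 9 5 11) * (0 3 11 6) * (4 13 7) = (0 3 11 13 7 4 9 5 6) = [3, 1, 2, 11, 9, 6, 0, 4, 8, 5, 10, 13, 12, 7]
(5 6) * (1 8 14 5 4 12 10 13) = (1 8 14 5 6 4 12 10 13) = [0, 8, 2, 3, 12, 6, 4, 7, 14, 9, 13, 11, 10, 1, 5]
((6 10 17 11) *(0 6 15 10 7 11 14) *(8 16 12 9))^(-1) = (0 14 17 10 15 11 7 6)(8 9 12 16)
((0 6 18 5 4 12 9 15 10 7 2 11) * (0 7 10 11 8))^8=((0 6 18 5 4 12 9 15 11 7 2 8))^8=(0 11 4)(2 9 18)(5 8 15)(6 7 12)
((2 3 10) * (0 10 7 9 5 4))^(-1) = (0 4 5 9 7 3 2 10)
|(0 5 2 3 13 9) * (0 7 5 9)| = 7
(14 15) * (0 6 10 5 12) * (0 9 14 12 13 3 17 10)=(0 6)(3 17 10 5 13)(9 14 15 12)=[6, 1, 2, 17, 4, 13, 0, 7, 8, 14, 5, 11, 9, 3, 15, 12, 16, 10]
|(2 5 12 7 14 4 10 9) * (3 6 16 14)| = |(2 5 12 7 3 6 16 14 4 10 9)| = 11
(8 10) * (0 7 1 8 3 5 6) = [7, 8, 2, 5, 4, 6, 0, 1, 10, 9, 3] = (0 7 1 8 10 3 5 6)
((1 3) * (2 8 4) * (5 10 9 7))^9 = ((1 3)(2 8 4)(5 10 9 7))^9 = (1 3)(5 10 9 7)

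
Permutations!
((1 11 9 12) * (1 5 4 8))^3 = (1 12 8 9 4 11 5)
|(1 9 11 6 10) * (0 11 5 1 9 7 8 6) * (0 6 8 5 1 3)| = |(0 11 6 10 9 1 7 5 3)| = 9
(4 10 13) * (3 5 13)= [0, 1, 2, 5, 10, 13, 6, 7, 8, 9, 3, 11, 12, 4]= (3 5 13 4 10)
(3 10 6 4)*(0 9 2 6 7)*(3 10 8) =[9, 1, 6, 8, 10, 5, 4, 0, 3, 2, 7] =(0 9 2 6 4 10 7)(3 8)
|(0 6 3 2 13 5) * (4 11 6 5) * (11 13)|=4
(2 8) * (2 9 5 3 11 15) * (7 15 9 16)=(2 8 16 7 15)(3 11 9 5)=[0, 1, 8, 11, 4, 3, 6, 15, 16, 5, 10, 9, 12, 13, 14, 2, 7]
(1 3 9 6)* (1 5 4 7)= (1 3 9 6 5 4 7)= [0, 3, 2, 9, 7, 4, 5, 1, 8, 6]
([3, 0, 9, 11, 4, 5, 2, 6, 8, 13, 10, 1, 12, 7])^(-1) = (0 1 11 3)(2 6 7 13 9)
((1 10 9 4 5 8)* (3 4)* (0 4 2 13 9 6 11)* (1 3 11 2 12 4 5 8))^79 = ((0 5 1 10 6 2 13 9 11)(3 12 4 8))^79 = (0 9 2 10 5 11 13 6 1)(3 8 4 12)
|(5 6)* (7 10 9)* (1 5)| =3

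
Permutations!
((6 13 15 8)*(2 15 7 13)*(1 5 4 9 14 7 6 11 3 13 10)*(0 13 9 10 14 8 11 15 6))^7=((0 13)(1 5 4 10)(2 6)(3 9 8 15 11)(7 14))^7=(0 13)(1 10 4 5)(2 6)(3 8 11 9 15)(7 14)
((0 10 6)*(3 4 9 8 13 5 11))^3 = ((0 10 6)(3 4 9 8 13 5 11))^3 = (3 8 11 9 5 4 13)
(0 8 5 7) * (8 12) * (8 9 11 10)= (0 12 9 11 10 8 5 7)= [12, 1, 2, 3, 4, 7, 6, 0, 5, 11, 8, 10, 9]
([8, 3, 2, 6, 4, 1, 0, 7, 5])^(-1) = (0 6 3 1 5 8)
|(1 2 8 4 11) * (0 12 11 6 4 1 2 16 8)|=|(0 12 11 2)(1 16 8)(4 6)|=12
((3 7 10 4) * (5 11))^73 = (3 7 10 4)(5 11)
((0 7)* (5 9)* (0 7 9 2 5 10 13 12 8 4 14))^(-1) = ((0 9 10 13 12 8 4 14)(2 5))^(-1) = (0 14 4 8 12 13 10 9)(2 5)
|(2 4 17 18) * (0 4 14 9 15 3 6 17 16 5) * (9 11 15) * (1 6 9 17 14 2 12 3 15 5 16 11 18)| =8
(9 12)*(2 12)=(2 12 9)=[0, 1, 12, 3, 4, 5, 6, 7, 8, 2, 10, 11, 9]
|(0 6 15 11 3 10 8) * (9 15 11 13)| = 6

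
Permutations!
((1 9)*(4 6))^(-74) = (9)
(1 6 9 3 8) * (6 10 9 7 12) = (1 10 9 3 8)(6 7 12) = [0, 10, 2, 8, 4, 5, 7, 12, 1, 3, 9, 11, 6]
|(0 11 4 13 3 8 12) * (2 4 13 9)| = |(0 11 13 3 8 12)(2 4 9)| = 6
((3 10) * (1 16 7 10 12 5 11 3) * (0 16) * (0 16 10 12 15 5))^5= (0 12 7 16 1 10)(3 15 5 11)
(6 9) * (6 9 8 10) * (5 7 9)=[0, 1, 2, 3, 4, 7, 8, 9, 10, 5, 6]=(5 7 9)(6 8 10)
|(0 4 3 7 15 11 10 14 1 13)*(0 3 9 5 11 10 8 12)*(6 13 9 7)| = 12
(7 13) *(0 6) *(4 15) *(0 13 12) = (0 6 13 7 12)(4 15) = [6, 1, 2, 3, 15, 5, 13, 12, 8, 9, 10, 11, 0, 7, 14, 4]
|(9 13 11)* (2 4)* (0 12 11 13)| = |(13)(0 12 11 9)(2 4)| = 4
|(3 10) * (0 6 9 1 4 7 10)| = 8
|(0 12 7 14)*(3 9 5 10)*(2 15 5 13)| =|(0 12 7 14)(2 15 5 10 3 9 13)| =28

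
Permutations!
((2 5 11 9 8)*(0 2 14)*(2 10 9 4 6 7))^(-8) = (0 9 14 10 8)(2 6 11)(4 5 7)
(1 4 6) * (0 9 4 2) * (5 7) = (0 9 4 6 1 2)(5 7) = [9, 2, 0, 3, 6, 7, 1, 5, 8, 4]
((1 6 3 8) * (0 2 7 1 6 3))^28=(8)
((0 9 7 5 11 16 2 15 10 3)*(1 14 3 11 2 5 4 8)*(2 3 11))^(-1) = (0 3 5 16 11 14 1 8 4 7 9)(2 10 15)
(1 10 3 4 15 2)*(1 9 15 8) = (1 10 3 4 8)(2 9 15) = [0, 10, 9, 4, 8, 5, 6, 7, 1, 15, 3, 11, 12, 13, 14, 2]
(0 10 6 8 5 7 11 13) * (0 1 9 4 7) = (0 10 6 8 5)(1 9 4 7 11 13) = [10, 9, 2, 3, 7, 0, 8, 11, 5, 4, 6, 13, 12, 1]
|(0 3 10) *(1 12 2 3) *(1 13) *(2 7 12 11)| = |(0 13 1 11 2 3 10)(7 12)| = 14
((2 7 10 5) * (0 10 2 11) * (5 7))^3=(0 2)(5 10)(7 11)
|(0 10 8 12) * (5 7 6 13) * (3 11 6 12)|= 10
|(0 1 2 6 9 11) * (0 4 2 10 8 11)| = |(0 1 10 8 11 4 2 6 9)| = 9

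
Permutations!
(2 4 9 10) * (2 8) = (2 4 9 10 8) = [0, 1, 4, 3, 9, 5, 6, 7, 2, 10, 8]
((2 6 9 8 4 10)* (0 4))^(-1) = ((0 4 10 2 6 9 8))^(-1) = (0 8 9 6 2 10 4)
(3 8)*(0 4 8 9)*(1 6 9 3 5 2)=(0 4 8 5 2 1 6 9)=[4, 6, 1, 3, 8, 2, 9, 7, 5, 0]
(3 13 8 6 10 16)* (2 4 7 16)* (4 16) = (2 16 3 13 8 6 10)(4 7) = [0, 1, 16, 13, 7, 5, 10, 4, 6, 9, 2, 11, 12, 8, 14, 15, 3]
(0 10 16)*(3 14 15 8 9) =(0 10 16)(3 14 15 8 9) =[10, 1, 2, 14, 4, 5, 6, 7, 9, 3, 16, 11, 12, 13, 15, 8, 0]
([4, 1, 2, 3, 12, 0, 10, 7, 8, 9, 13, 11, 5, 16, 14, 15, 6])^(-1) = [5, 1, 2, 3, 0, 12, 16, 7, 8, 9, 6, 11, 4, 10, 14, 15, 13]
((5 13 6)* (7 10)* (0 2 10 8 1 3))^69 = ((0 2 10 7 8 1 3)(5 13 6))^69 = (13)(0 3 1 8 7 10 2)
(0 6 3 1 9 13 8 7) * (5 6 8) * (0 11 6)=(0 8 7 11 6 3 1 9 13 5)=[8, 9, 2, 1, 4, 0, 3, 11, 7, 13, 10, 6, 12, 5]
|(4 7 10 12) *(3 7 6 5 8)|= |(3 7 10 12 4 6 5 8)|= 8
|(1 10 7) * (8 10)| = |(1 8 10 7)| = 4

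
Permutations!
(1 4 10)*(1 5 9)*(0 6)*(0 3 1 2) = (0 6 3 1 4 10 5 9 2) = [6, 4, 0, 1, 10, 9, 3, 7, 8, 2, 5]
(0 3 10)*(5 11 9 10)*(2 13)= [3, 1, 13, 5, 4, 11, 6, 7, 8, 10, 0, 9, 12, 2]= (0 3 5 11 9 10)(2 13)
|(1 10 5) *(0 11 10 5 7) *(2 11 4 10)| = 4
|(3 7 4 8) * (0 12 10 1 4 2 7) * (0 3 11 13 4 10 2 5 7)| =|(0 12 2)(1 10)(4 8 11 13)(5 7)| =12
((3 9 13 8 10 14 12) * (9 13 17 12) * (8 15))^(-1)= ((3 13 15 8 10 14 9 17 12))^(-1)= (3 12 17 9 14 10 8 15 13)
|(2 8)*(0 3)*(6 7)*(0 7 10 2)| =7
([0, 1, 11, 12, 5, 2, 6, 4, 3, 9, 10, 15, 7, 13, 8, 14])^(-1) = [0, 1, 5, 8, 7, 4, 6, 12, 14, 9, 10, 2, 3, 13, 15, 11]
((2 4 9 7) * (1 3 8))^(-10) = ((1 3 8)(2 4 9 7))^(-10) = (1 8 3)(2 9)(4 7)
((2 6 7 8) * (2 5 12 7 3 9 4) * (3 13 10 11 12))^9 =((2 6 13 10 11 12 7 8 5 3 9 4))^9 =(2 3 7 10)(4 5 12 13)(6 9 8 11)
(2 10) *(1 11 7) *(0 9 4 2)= [9, 11, 10, 3, 2, 5, 6, 1, 8, 4, 0, 7]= (0 9 4 2 10)(1 11 7)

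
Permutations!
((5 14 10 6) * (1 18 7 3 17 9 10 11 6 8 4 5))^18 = ((1 18 7 3 17 9 10 8 4 5 14 11 6))^18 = (1 9 14 7 8 6 17 5 18 10 11 3 4)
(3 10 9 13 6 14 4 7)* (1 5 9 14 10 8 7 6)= (1 5 9 13)(3 8 7)(4 6 10 14)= [0, 5, 2, 8, 6, 9, 10, 3, 7, 13, 14, 11, 12, 1, 4]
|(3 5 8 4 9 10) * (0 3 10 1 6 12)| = 9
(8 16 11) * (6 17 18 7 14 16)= (6 17 18 7 14 16 11 8)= [0, 1, 2, 3, 4, 5, 17, 14, 6, 9, 10, 8, 12, 13, 16, 15, 11, 18, 7]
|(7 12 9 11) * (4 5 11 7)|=3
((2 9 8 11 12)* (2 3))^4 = (2 12 8)(3 11 9)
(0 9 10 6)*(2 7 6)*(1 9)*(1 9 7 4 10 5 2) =(0 9 5 2 4 10 1 7 6) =[9, 7, 4, 3, 10, 2, 0, 6, 8, 5, 1]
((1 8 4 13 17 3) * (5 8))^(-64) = (1 3 17 13 4 8 5)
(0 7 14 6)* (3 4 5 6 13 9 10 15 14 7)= (0 3 4 5 6)(9 10 15 14 13)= [3, 1, 2, 4, 5, 6, 0, 7, 8, 10, 15, 11, 12, 9, 13, 14]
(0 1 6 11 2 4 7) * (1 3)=(0 3 1 6 11 2 4 7)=[3, 6, 4, 1, 7, 5, 11, 0, 8, 9, 10, 2]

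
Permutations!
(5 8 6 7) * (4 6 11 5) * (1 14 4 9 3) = (1 14 4 6 7 9 3)(5 8 11) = [0, 14, 2, 1, 6, 8, 7, 9, 11, 3, 10, 5, 12, 13, 4]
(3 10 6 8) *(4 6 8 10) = [0, 1, 2, 4, 6, 5, 10, 7, 3, 9, 8] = (3 4 6 10 8)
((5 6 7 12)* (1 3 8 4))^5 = ((1 3 8 4)(5 6 7 12))^5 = (1 3 8 4)(5 6 7 12)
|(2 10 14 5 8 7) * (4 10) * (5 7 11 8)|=10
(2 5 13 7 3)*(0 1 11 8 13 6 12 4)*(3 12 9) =[1, 11, 5, 2, 0, 6, 9, 12, 13, 3, 10, 8, 4, 7] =(0 1 11 8 13 7 12 4)(2 5 6 9 3)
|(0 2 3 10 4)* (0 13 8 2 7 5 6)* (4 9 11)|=8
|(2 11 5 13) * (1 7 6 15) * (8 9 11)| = 12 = |(1 7 6 15)(2 8 9 11 5 13)|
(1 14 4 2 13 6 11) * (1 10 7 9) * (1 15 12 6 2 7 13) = (1 14 4 7 9 15 12 6 11 10 13 2) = [0, 14, 1, 3, 7, 5, 11, 9, 8, 15, 13, 10, 6, 2, 4, 12]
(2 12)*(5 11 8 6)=(2 12)(5 11 8 6)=[0, 1, 12, 3, 4, 11, 5, 7, 6, 9, 10, 8, 2]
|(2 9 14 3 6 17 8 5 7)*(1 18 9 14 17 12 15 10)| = 14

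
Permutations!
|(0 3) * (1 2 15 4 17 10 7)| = |(0 3)(1 2 15 4 17 10 7)| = 14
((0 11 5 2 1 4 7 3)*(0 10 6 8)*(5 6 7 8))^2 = ((0 11 6 5 2 1 4 8)(3 10 7))^2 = (0 6 2 4)(1 8 11 5)(3 7 10)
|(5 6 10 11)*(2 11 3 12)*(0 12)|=|(0 12 2 11 5 6 10 3)|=8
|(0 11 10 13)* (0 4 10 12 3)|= 12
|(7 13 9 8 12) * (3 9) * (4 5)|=6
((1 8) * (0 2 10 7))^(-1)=(0 7 10 2)(1 8)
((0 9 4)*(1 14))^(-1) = (0 4 9)(1 14)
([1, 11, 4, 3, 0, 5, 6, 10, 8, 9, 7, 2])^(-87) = (0 2 1 4 11)(7 10)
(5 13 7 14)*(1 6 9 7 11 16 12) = (1 6 9 7 14 5 13 11 16 12) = [0, 6, 2, 3, 4, 13, 9, 14, 8, 7, 10, 16, 1, 11, 5, 15, 12]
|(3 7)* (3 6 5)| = |(3 7 6 5)| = 4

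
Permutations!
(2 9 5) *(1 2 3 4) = (1 2 9 5 3 4) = [0, 2, 9, 4, 1, 3, 6, 7, 8, 5]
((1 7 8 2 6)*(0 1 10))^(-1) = ((0 1 7 8 2 6 10))^(-1) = (0 10 6 2 8 7 1)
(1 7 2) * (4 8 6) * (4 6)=(1 7 2)(4 8)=[0, 7, 1, 3, 8, 5, 6, 2, 4]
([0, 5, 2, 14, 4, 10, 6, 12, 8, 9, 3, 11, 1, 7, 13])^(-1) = (1 12 7 13 14 3 10 5)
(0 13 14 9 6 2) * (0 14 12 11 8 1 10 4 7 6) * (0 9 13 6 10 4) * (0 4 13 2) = (0 6)(1 13 12 11 8)(2 14)(4 7 10) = [6, 13, 14, 3, 7, 5, 0, 10, 1, 9, 4, 8, 11, 12, 2]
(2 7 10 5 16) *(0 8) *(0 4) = (0 8 4)(2 7 10 5 16) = [8, 1, 7, 3, 0, 16, 6, 10, 4, 9, 5, 11, 12, 13, 14, 15, 2]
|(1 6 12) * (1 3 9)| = 5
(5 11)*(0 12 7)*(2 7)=[12, 1, 7, 3, 4, 11, 6, 0, 8, 9, 10, 5, 2]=(0 12 2 7)(5 11)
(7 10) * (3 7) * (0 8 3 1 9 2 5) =(0 8 3 7 10 1 9 2 5) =[8, 9, 5, 7, 4, 0, 6, 10, 3, 2, 1]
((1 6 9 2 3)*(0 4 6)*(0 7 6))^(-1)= ((0 4)(1 7 6 9 2 3))^(-1)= (0 4)(1 3 2 9 6 7)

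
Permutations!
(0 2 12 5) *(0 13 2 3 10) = (0 3 10)(2 12 5 13) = [3, 1, 12, 10, 4, 13, 6, 7, 8, 9, 0, 11, 5, 2]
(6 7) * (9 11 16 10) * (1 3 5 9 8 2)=(1 3 5 9 11 16 10 8 2)(6 7)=[0, 3, 1, 5, 4, 9, 7, 6, 2, 11, 8, 16, 12, 13, 14, 15, 10]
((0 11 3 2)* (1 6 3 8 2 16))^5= (0 11 8 2)(1 6 3 16)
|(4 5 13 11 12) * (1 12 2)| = 7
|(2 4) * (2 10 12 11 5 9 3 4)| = |(3 4 10 12 11 5 9)| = 7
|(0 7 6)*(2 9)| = |(0 7 6)(2 9)| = 6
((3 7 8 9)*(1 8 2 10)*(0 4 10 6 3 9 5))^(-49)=(0 5 8 1 10 4)(2 7 3 6)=((0 4 10 1 8 5)(2 6 3 7))^(-49)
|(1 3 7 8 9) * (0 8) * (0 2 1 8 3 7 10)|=6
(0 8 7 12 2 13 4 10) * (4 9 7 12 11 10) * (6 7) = (0 8 12 2 13 9 6 7 11 10) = [8, 1, 13, 3, 4, 5, 7, 11, 12, 6, 0, 10, 2, 9]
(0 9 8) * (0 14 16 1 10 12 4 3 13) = (0 9 8 14 16 1 10 12 4 3 13) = [9, 10, 2, 13, 3, 5, 6, 7, 14, 8, 12, 11, 4, 0, 16, 15, 1]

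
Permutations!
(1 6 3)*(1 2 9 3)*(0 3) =(0 3 2 9)(1 6) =[3, 6, 9, 2, 4, 5, 1, 7, 8, 0]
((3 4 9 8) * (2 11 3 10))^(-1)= ((2 11 3 4 9 8 10))^(-1)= (2 10 8 9 4 3 11)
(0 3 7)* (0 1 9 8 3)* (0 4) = [4, 9, 2, 7, 0, 5, 6, 1, 3, 8] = (0 4)(1 9 8 3 7)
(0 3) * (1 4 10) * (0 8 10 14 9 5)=[3, 4, 2, 8, 14, 0, 6, 7, 10, 5, 1, 11, 12, 13, 9]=(0 3 8 10 1 4 14 9 5)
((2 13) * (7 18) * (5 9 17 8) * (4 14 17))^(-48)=((2 13)(4 14 17 8 5 9)(7 18))^(-48)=(18)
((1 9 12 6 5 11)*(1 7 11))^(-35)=((1 9 12 6 5)(7 11))^(-35)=(12)(7 11)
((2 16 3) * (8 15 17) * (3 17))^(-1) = ((2 16 17 8 15 3))^(-1) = (2 3 15 8 17 16)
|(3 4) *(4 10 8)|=4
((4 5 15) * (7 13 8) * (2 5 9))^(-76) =((2 5 15 4 9)(7 13 8))^(-76) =(2 9 4 15 5)(7 8 13)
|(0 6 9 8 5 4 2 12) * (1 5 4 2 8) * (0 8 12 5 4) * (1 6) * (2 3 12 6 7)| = |(0 1 4 6 9 7 2 5 3 12 8)| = 11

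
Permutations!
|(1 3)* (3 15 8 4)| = |(1 15 8 4 3)| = 5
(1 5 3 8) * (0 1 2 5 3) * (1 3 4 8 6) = [3, 4, 5, 6, 8, 0, 1, 7, 2] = (0 3 6 1 4 8 2 5)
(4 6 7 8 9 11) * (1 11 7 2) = (1 11 4 6 2)(7 8 9) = [0, 11, 1, 3, 6, 5, 2, 8, 9, 7, 10, 4]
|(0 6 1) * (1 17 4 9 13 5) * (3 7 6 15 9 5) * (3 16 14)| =|(0 15 9 13 16 14 3 7 6 17 4 5 1)| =13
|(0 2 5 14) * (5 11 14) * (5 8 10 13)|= |(0 2 11 14)(5 8 10 13)|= 4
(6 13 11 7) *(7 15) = (6 13 11 15 7) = [0, 1, 2, 3, 4, 5, 13, 6, 8, 9, 10, 15, 12, 11, 14, 7]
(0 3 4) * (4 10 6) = (0 3 10 6 4) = [3, 1, 2, 10, 0, 5, 4, 7, 8, 9, 6]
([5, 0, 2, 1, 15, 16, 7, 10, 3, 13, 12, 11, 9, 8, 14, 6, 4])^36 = (0 12 16 13 15 3 7)(1 10 5 9 4 8 6)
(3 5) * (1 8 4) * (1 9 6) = (1 8 4 9 6)(3 5) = [0, 8, 2, 5, 9, 3, 1, 7, 4, 6]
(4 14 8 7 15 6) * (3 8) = (3 8 7 15 6 4 14) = [0, 1, 2, 8, 14, 5, 4, 15, 7, 9, 10, 11, 12, 13, 3, 6]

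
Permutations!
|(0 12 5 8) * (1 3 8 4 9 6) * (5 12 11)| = 9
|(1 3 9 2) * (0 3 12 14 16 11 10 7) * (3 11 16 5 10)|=11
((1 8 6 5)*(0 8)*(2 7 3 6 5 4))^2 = (0 5)(1 8)(2 3 4 7 6)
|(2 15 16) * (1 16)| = |(1 16 2 15)| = 4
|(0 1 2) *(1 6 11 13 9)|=7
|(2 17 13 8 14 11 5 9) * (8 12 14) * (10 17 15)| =10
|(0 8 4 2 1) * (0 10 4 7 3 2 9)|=|(0 8 7 3 2 1 10 4 9)|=9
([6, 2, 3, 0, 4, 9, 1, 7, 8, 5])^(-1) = (0 3 2 1 6)(5 9)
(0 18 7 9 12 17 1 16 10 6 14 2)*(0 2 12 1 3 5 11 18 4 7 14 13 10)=[4, 16, 2, 5, 7, 11, 13, 9, 8, 1, 6, 18, 17, 10, 12, 15, 0, 3, 14]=(0 4 7 9 1 16)(3 5 11 18 14 12 17)(6 13 10)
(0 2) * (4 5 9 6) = (0 2)(4 5 9 6) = [2, 1, 0, 3, 5, 9, 4, 7, 8, 6]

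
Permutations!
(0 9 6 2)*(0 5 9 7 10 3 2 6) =(0 7 10 3 2 5 9) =[7, 1, 5, 2, 4, 9, 6, 10, 8, 0, 3]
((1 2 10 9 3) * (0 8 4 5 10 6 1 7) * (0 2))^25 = (0 5 3 6 8 10 7 1 4 9 2)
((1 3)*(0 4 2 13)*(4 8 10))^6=(13)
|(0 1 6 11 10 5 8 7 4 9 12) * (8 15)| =|(0 1 6 11 10 5 15 8 7 4 9 12)| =12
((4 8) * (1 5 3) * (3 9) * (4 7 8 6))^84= (9)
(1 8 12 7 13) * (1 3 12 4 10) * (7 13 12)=[0, 8, 2, 7, 10, 5, 6, 12, 4, 9, 1, 11, 13, 3]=(1 8 4 10)(3 7 12 13)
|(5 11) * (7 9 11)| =4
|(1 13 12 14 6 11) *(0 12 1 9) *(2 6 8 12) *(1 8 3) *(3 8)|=|(0 2 6 11 9)(1 13 3)(8 12 14)|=15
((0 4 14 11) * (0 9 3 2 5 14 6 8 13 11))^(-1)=((0 4 6 8 13 11 9 3 2 5 14))^(-1)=(0 14 5 2 3 9 11 13 8 6 4)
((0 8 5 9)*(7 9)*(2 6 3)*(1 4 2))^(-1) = ((0 8 5 7 9)(1 4 2 6 3))^(-1) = (0 9 7 5 8)(1 3 6 2 4)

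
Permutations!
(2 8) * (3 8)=(2 3 8)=[0, 1, 3, 8, 4, 5, 6, 7, 2]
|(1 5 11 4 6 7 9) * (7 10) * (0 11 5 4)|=|(0 11)(1 4 6 10 7 9)|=6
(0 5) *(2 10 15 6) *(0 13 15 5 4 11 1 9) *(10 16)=(0 4 11 1 9)(2 16 10 5 13 15 6)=[4, 9, 16, 3, 11, 13, 2, 7, 8, 0, 5, 1, 12, 15, 14, 6, 10]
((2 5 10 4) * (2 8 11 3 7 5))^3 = ((3 7 5 10 4 8 11))^3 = (3 10 11 5 8 7 4)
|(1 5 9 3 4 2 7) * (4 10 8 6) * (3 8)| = 8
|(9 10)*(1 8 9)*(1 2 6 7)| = |(1 8 9 10 2 6 7)| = 7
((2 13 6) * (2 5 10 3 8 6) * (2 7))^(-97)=(2 7 13)(3 5 8 10 6)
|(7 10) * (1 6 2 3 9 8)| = |(1 6 2 3 9 8)(7 10)| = 6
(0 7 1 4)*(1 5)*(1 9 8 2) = [7, 4, 1, 3, 0, 9, 6, 5, 2, 8] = (0 7 5 9 8 2 1 4)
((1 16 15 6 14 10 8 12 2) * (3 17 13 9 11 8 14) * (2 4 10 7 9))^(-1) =((1 16 15 6 3 17 13 2)(4 10 14 7 9 11 8 12))^(-1) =(1 2 13 17 3 6 15 16)(4 12 8 11 9 7 14 10)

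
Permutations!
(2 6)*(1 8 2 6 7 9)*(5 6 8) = [0, 5, 7, 3, 4, 6, 8, 9, 2, 1] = (1 5 6 8 2 7 9)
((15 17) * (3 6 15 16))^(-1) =(3 16 17 15 6)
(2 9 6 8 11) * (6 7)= (2 9 7 6 8 11)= [0, 1, 9, 3, 4, 5, 8, 6, 11, 7, 10, 2]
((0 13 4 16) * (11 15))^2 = (0 4)(13 16)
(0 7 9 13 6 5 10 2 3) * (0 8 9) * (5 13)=(0 7)(2 3 8 9 5 10)(6 13)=[7, 1, 3, 8, 4, 10, 13, 0, 9, 5, 2, 11, 12, 6]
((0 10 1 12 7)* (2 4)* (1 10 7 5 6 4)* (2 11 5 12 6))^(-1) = (12)(0 7)(1 2 5 11 4 6)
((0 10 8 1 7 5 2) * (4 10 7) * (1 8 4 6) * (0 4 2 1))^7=((0 7 5 1 6)(2 4 10))^7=(0 5 6 7 1)(2 4 10)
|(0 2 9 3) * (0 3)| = 3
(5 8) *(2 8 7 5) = (2 8)(5 7) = [0, 1, 8, 3, 4, 7, 6, 5, 2]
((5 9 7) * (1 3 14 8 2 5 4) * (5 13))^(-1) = ((1 3 14 8 2 13 5 9 7 4))^(-1) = (1 4 7 9 5 13 2 8 14 3)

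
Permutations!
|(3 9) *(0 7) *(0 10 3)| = 5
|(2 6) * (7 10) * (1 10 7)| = |(1 10)(2 6)| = 2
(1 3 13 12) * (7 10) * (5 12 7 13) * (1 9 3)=(3 5 12 9)(7 10 13)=[0, 1, 2, 5, 4, 12, 6, 10, 8, 3, 13, 11, 9, 7]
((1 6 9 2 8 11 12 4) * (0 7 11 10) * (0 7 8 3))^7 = ((0 8 10 7 11 12 4 1 6 9 2 3))^7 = (0 1 10 9 11 3 4 8 6 7 2 12)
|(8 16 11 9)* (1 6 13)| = 12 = |(1 6 13)(8 16 11 9)|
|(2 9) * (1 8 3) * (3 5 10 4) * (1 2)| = |(1 8 5 10 4 3 2 9)| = 8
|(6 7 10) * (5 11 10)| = 5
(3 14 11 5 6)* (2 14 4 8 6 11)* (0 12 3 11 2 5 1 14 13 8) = (0 12 3 4)(1 14 5 2 13 8 6 11) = [12, 14, 13, 4, 0, 2, 11, 7, 6, 9, 10, 1, 3, 8, 5]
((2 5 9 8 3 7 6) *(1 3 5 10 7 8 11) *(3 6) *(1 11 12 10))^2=((1 6 2)(3 8 5 9 12 10 7))^2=(1 2 6)(3 5 12 7 8 9 10)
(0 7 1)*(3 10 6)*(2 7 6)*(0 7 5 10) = (0 6 3)(1 7)(2 5 10) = [6, 7, 5, 0, 4, 10, 3, 1, 8, 9, 2]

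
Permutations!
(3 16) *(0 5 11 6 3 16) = (16)(0 5 11 6 3) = [5, 1, 2, 0, 4, 11, 3, 7, 8, 9, 10, 6, 12, 13, 14, 15, 16]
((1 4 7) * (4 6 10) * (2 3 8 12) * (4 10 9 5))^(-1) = (1 7 4 5 9 6)(2 12 8 3)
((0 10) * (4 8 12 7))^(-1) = ((0 10)(4 8 12 7))^(-1) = (0 10)(4 7 12 8)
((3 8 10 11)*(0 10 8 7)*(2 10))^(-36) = (11)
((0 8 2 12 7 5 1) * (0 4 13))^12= (0 12 1)(2 5 13)(4 8 7)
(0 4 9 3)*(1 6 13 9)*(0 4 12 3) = (0 12 3 4 1 6 13 9) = [12, 6, 2, 4, 1, 5, 13, 7, 8, 0, 10, 11, 3, 9]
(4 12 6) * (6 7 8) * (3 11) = [0, 1, 2, 11, 12, 5, 4, 8, 6, 9, 10, 3, 7] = (3 11)(4 12 7 8 6)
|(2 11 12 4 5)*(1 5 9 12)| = |(1 5 2 11)(4 9 12)| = 12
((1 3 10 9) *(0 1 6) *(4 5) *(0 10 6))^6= (10)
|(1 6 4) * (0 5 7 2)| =|(0 5 7 2)(1 6 4)| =12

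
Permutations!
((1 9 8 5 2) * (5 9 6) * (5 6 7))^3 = (1 2 5 7)(8 9)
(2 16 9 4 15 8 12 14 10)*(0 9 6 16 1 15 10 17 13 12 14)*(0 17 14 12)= (0 9 4 10 2 1 15 8 12 17 13)(6 16)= [9, 15, 1, 3, 10, 5, 16, 7, 12, 4, 2, 11, 17, 0, 14, 8, 6, 13]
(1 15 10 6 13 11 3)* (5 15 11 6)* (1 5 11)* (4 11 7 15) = (3 5 4 11)(6 13)(7 15 10) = [0, 1, 2, 5, 11, 4, 13, 15, 8, 9, 7, 3, 12, 6, 14, 10]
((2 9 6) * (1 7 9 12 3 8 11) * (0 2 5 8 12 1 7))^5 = (0 1 2)(3 12)(5 6 9 7 11 8)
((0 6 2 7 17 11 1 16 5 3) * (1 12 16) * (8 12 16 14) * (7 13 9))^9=((0 6 2 13 9 7 17 11 16 5 3)(8 12 14))^9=(0 5 11 7 13 6 3 16 17 9 2)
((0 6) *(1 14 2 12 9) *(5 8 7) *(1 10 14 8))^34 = ((0 6)(1 8 7 5)(2 12 9 10 14))^34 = (1 7)(2 14 10 9 12)(5 8)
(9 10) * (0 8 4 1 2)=[8, 2, 0, 3, 1, 5, 6, 7, 4, 10, 9]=(0 8 4 1 2)(9 10)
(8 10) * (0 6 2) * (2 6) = (0 2)(8 10) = [2, 1, 0, 3, 4, 5, 6, 7, 10, 9, 8]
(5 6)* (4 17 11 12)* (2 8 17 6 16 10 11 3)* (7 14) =(2 8 17 3)(4 6 5 16 10 11 12)(7 14) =[0, 1, 8, 2, 6, 16, 5, 14, 17, 9, 11, 12, 4, 13, 7, 15, 10, 3]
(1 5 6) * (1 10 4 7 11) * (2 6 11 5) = (1 2 6 10 4 7 5 11) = [0, 2, 6, 3, 7, 11, 10, 5, 8, 9, 4, 1]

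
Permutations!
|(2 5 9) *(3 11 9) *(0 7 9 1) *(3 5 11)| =6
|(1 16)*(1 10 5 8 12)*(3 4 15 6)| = |(1 16 10 5 8 12)(3 4 15 6)| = 12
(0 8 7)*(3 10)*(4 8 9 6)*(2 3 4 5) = (0 9 6 5 2 3 10 4 8 7) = [9, 1, 3, 10, 8, 2, 5, 0, 7, 6, 4]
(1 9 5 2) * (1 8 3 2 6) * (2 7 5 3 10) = (1 9 3 7 5 6)(2 8 10) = [0, 9, 8, 7, 4, 6, 1, 5, 10, 3, 2]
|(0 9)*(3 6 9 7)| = |(0 7 3 6 9)| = 5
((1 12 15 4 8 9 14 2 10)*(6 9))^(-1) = (1 10 2 14 9 6 8 4 15 12)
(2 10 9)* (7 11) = (2 10 9)(7 11) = [0, 1, 10, 3, 4, 5, 6, 11, 8, 2, 9, 7]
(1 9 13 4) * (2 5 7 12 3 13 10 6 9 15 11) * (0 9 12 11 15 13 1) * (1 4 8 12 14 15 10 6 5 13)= (0 9 6 14 15 10 5 7 11 2 13 8 12 3 4)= [9, 1, 13, 4, 0, 7, 14, 11, 12, 6, 5, 2, 3, 8, 15, 10]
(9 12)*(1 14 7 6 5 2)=(1 14 7 6 5 2)(9 12)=[0, 14, 1, 3, 4, 2, 5, 6, 8, 12, 10, 11, 9, 13, 7]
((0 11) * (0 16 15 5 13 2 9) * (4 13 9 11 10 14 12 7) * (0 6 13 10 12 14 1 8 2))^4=((0 12 7 4 10 1 8 2 11 16 15 5 9 6 13))^4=(0 10 11 9 12 1 16 6 7 8 15 13 4 2 5)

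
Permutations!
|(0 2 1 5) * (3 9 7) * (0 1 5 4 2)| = 12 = |(1 4 2 5)(3 9 7)|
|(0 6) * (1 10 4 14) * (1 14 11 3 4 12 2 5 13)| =|(14)(0 6)(1 10 12 2 5 13)(3 4 11)| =6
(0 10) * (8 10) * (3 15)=[8, 1, 2, 15, 4, 5, 6, 7, 10, 9, 0, 11, 12, 13, 14, 3]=(0 8 10)(3 15)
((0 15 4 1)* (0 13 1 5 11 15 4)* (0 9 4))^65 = (15)(1 13)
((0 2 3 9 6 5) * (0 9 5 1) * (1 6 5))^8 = (9)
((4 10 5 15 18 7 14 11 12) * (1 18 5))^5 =(1 12 7 10 11 18 4 14)(5 15)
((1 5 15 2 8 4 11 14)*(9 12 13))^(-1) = ((1 5 15 2 8 4 11 14)(9 12 13))^(-1) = (1 14 11 4 8 2 15 5)(9 13 12)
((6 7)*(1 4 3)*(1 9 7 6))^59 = ((1 4 3 9 7))^59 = (1 7 9 3 4)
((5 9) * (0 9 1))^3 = (0 1 5 9)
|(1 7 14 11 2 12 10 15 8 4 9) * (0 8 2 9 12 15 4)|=30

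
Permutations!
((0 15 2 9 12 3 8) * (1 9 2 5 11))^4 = (0 1 8 11 3 5 12 15 9)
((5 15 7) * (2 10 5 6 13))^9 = ((2 10 5 15 7 6 13))^9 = (2 5 7 13 10 15 6)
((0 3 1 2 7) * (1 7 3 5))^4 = ((0 5 1 2 3 7))^4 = (0 3 1)(2 5 7)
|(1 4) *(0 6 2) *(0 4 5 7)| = 7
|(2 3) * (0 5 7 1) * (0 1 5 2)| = |(0 2 3)(5 7)| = 6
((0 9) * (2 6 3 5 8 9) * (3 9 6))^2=(0 3 8 9 2 5 6)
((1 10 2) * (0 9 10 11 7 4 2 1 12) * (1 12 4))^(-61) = (0 12 10 9)(1 7 11)(2 4)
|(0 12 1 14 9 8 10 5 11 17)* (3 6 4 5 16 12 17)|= 70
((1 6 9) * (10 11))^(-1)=(1 9 6)(10 11)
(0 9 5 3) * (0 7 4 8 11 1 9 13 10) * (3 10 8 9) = (0 13 8 11 1 3 7 4 9 5 10) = [13, 3, 2, 7, 9, 10, 6, 4, 11, 5, 0, 1, 12, 8]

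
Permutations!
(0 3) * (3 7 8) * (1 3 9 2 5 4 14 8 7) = (0 1 3)(2 5 4 14 8 9) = [1, 3, 5, 0, 14, 4, 6, 7, 9, 2, 10, 11, 12, 13, 8]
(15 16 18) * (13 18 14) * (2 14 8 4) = (2 14 13 18 15 16 8 4) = [0, 1, 14, 3, 2, 5, 6, 7, 4, 9, 10, 11, 12, 18, 13, 16, 8, 17, 15]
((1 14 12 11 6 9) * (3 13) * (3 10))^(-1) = ((1 14 12 11 6 9)(3 13 10))^(-1) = (1 9 6 11 12 14)(3 10 13)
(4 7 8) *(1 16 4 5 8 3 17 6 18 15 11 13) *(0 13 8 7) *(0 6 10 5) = (0 13 1 16 4 6 18 15 11 8)(3 17 10 5 7) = [13, 16, 2, 17, 6, 7, 18, 3, 0, 9, 5, 8, 12, 1, 14, 11, 4, 10, 15]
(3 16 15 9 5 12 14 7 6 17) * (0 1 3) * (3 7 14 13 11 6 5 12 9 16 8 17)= (0 1 7 5 9 12 13 11 6 3 8 17)(15 16)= [1, 7, 2, 8, 4, 9, 3, 5, 17, 12, 10, 6, 13, 11, 14, 16, 15, 0]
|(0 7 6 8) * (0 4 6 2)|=|(0 7 2)(4 6 8)|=3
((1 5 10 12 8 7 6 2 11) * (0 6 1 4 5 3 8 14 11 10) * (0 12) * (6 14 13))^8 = ((0 14 11 4 5 12 13 6 2 10)(1 3 8 7))^8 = (0 2 13 5 11)(4 14 10 6 12)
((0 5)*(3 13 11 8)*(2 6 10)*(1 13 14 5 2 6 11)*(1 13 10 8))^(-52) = ((0 2 11 1 10 6 8 3 14 5))^(-52) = (0 14 8 10 11)(1 2 5 3 6)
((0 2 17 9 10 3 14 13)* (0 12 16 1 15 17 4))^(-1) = (0 4 2)(1 16 12 13 14 3 10 9 17 15)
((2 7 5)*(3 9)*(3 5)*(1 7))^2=((1 7 3 9 5 2))^2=(1 3 5)(2 7 9)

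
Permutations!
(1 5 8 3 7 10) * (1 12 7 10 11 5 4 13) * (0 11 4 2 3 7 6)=[11, 2, 3, 10, 13, 8, 0, 4, 7, 9, 12, 5, 6, 1]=(0 11 5 8 7 4 13 1 2 3 10 12 6)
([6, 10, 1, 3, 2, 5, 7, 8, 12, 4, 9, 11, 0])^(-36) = [12, 2, 4, 3, 9, 5, 0, 6, 7, 10, 1, 11, 8]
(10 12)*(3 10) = (3 10 12) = [0, 1, 2, 10, 4, 5, 6, 7, 8, 9, 12, 11, 3]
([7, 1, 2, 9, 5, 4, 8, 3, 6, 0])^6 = [3, 1, 2, 0, 4, 5, 6, 9, 8, 7]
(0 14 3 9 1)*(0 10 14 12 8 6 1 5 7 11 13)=[12, 10, 2, 9, 4, 7, 1, 11, 6, 5, 14, 13, 8, 0, 3]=(0 12 8 6 1 10 14 3 9 5 7 11 13)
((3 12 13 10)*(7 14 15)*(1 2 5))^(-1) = (1 5 2)(3 10 13 12)(7 15 14)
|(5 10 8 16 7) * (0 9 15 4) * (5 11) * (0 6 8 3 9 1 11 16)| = 22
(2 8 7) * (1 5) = [0, 5, 8, 3, 4, 1, 6, 2, 7] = (1 5)(2 8 7)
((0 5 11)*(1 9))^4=(0 5 11)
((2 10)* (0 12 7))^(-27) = ((0 12 7)(2 10))^(-27) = (12)(2 10)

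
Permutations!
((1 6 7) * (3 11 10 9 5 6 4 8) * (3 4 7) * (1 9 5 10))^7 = (1 11 3 6 5 10 9 7)(4 8) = ((1 7 9 10 5 6 3 11)(4 8))^7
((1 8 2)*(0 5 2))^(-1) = ((0 5 2 1 8))^(-1) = (0 8 1 2 5)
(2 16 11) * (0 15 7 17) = (0 15 7 17)(2 16 11) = [15, 1, 16, 3, 4, 5, 6, 17, 8, 9, 10, 2, 12, 13, 14, 7, 11, 0]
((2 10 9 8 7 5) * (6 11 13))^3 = ((2 10 9 8 7 5)(6 11 13))^3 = (13)(2 8)(5 9)(7 10)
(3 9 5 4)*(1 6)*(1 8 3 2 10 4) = [0, 6, 10, 9, 2, 1, 8, 7, 3, 5, 4] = (1 6 8 3 9 5)(2 10 4)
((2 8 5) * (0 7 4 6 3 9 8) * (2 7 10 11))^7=(0 2 11 10)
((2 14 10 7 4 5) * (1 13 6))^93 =(2 7)(4 14)(5 10)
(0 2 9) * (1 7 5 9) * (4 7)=(0 2 1 4 7 5 9)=[2, 4, 1, 3, 7, 9, 6, 5, 8, 0]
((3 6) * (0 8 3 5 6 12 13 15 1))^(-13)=((0 8 3 12 13 15 1)(5 6))^(-13)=(0 8 3 12 13 15 1)(5 6)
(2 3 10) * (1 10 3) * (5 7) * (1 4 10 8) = [0, 8, 4, 3, 10, 7, 6, 5, 1, 9, 2] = (1 8)(2 4 10)(5 7)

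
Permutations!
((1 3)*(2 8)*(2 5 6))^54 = ((1 3)(2 8 5 6))^54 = (2 5)(6 8)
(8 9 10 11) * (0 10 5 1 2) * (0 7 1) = [10, 2, 7, 3, 4, 0, 6, 1, 9, 5, 11, 8] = (0 10 11 8 9 5)(1 2 7)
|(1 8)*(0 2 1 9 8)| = |(0 2 1)(8 9)| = 6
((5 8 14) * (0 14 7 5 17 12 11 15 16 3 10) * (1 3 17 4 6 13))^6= (0 3 13 4)(1 6 14 10)(11 15 16 17 12)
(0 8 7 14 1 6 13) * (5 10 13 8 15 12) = [15, 6, 2, 3, 4, 10, 8, 14, 7, 9, 13, 11, 5, 0, 1, 12] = (0 15 12 5 10 13)(1 6 8 7 14)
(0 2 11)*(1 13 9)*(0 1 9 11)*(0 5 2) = [0, 13, 5, 3, 4, 2, 6, 7, 8, 9, 10, 1, 12, 11] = (1 13 11)(2 5)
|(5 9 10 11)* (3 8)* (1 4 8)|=4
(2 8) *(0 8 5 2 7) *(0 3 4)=(0 8 7 3 4)(2 5)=[8, 1, 5, 4, 0, 2, 6, 3, 7]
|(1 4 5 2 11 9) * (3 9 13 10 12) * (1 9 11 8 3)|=|(1 4 5 2 8 3 11 13 10 12)|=10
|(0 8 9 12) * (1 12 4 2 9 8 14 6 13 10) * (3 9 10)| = |(0 14 6 13 3 9 4 2 10 1 12)| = 11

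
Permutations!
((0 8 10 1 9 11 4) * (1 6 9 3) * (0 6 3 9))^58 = (0 1 6 3 4 10 11 8 9) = ((0 8 10 3 1 9 11 4 6))^58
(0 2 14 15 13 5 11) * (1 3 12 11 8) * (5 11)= (0 2 14 15 13 11)(1 3 12 5 8)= [2, 3, 14, 12, 4, 8, 6, 7, 1, 9, 10, 0, 5, 11, 15, 13]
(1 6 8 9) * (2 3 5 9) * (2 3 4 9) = (1 6 8 3 5 2 4 9) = [0, 6, 4, 5, 9, 2, 8, 7, 3, 1]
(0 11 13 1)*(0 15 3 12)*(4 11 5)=[5, 15, 2, 12, 11, 4, 6, 7, 8, 9, 10, 13, 0, 1, 14, 3]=(0 5 4 11 13 1 15 3 12)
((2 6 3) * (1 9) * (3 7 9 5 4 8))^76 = (1 3 9 8 7 4 6 5 2)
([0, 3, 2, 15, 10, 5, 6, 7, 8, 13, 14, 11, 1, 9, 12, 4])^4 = (1 10 3 14 15 12 4)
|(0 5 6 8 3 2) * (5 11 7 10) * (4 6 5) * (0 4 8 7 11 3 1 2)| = |(11)(0 3)(1 2 4 6 7 10 8)| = 14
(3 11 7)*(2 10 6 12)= (2 10 6 12)(3 11 7)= [0, 1, 10, 11, 4, 5, 12, 3, 8, 9, 6, 7, 2]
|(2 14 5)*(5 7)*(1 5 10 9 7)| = 12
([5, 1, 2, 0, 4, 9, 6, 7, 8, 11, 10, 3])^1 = [5, 1, 2, 0, 4, 9, 6, 7, 8, 11, 10, 3]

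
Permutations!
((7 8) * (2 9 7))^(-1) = (2 8 7 9)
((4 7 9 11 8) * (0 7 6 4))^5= (11)(4 6)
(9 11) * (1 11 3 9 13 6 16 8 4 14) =[0, 11, 2, 9, 14, 5, 16, 7, 4, 3, 10, 13, 12, 6, 1, 15, 8] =(1 11 13 6 16 8 4 14)(3 9)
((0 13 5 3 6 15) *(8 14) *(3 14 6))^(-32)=((0 13 5 14 8 6 15))^(-32)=(0 14 15 5 6 13 8)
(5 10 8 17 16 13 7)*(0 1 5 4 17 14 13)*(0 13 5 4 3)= (0 1 4 17 16 13 7 3)(5 10 8 14)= [1, 4, 2, 0, 17, 10, 6, 3, 14, 9, 8, 11, 12, 7, 5, 15, 13, 16]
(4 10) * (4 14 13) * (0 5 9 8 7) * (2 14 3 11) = (0 5 9 8 7)(2 14 13 4 10 3 11) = [5, 1, 14, 11, 10, 9, 6, 0, 7, 8, 3, 2, 12, 4, 13]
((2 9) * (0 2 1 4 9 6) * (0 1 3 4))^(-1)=((0 2 6 1)(3 4 9))^(-1)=(0 1 6 2)(3 9 4)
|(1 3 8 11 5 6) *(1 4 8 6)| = |(1 3 6 4 8 11 5)| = 7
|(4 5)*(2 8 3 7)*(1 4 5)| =4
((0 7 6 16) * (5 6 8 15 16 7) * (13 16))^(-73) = (0 16 13 15 8 7 6 5)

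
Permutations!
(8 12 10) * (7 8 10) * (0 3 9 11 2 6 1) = [3, 0, 6, 9, 4, 5, 1, 8, 12, 11, 10, 2, 7] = (0 3 9 11 2 6 1)(7 8 12)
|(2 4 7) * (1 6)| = |(1 6)(2 4 7)| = 6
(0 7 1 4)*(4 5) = (0 7 1 5 4) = [7, 5, 2, 3, 0, 4, 6, 1]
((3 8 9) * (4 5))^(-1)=((3 8 9)(4 5))^(-1)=(3 9 8)(4 5)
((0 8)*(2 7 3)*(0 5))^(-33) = ((0 8 5)(2 7 3))^(-33) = (8)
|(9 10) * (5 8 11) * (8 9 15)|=|(5 9 10 15 8 11)|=6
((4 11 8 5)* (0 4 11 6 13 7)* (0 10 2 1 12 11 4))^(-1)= (1 2 10 7 13 6 4 5 8 11 12)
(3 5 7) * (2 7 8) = (2 7 3 5 8) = [0, 1, 7, 5, 4, 8, 6, 3, 2]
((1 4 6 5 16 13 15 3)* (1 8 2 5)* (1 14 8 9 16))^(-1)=(1 5 2 8 14 6 4)(3 15 13 16 9)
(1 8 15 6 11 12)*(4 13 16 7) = (1 8 15 6 11 12)(4 13 16 7) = [0, 8, 2, 3, 13, 5, 11, 4, 15, 9, 10, 12, 1, 16, 14, 6, 7]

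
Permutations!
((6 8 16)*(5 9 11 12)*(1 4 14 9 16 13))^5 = ((1 4 14 9 11 12 5 16 6 8 13))^5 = (1 12 13 11 8 9 6 14 16 4 5)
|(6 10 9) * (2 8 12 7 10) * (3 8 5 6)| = |(2 5 6)(3 8 12 7 10 9)| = 6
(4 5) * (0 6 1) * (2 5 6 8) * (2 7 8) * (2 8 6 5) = [8, 0, 2, 3, 5, 4, 1, 6, 7] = (0 8 7 6 1)(4 5)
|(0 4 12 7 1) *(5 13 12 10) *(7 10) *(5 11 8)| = 12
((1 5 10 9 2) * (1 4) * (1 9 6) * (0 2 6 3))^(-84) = ((0 2 4 9 6 1 5 10 3))^(-84) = (0 5 9)(1 4 3)(2 10 6)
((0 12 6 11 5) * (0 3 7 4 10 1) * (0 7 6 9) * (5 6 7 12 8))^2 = (0 5 7 10 12)(1 9 8 3 4)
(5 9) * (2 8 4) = [0, 1, 8, 3, 2, 9, 6, 7, 4, 5] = (2 8 4)(5 9)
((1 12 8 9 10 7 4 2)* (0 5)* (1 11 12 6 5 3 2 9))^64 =(0 3 2 11 12 8 1 6 5)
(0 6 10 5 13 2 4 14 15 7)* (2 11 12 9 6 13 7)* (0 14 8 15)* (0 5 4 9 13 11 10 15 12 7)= (0 11 7 14 5)(2 9 6 15)(4 8 12 13 10)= [11, 1, 9, 3, 8, 0, 15, 14, 12, 6, 4, 7, 13, 10, 5, 2]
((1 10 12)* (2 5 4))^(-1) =(1 12 10)(2 4 5)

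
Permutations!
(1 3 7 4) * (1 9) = (1 3 7 4 9) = [0, 3, 2, 7, 9, 5, 6, 4, 8, 1]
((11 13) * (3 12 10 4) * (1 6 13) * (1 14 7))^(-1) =((1 6 13 11 14 7)(3 12 10 4))^(-1) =(1 7 14 11 13 6)(3 4 10 12)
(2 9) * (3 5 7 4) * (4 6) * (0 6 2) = (0 6 4 3 5 7 2 9) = [6, 1, 9, 5, 3, 7, 4, 2, 8, 0]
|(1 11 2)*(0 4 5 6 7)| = 15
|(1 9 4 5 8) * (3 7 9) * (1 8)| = 6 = |(1 3 7 9 4 5)|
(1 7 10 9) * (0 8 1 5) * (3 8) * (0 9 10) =[3, 7, 2, 8, 4, 9, 6, 0, 1, 5, 10] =(10)(0 3 8 1 7)(5 9)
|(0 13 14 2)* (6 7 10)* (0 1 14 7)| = |(0 13 7 10 6)(1 14 2)| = 15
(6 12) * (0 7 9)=[7, 1, 2, 3, 4, 5, 12, 9, 8, 0, 10, 11, 6]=(0 7 9)(6 12)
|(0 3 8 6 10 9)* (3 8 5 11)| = 15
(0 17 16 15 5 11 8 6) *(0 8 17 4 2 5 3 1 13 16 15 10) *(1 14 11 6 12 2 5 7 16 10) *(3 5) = [4, 13, 7, 14, 3, 6, 8, 16, 12, 9, 0, 17, 2, 10, 11, 5, 1, 15] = (0 4 3 14 11 17 15 5 6 8 12 2 7 16 1 13 10)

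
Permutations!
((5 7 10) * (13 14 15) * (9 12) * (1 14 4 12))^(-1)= ((1 14 15 13 4 12 9)(5 7 10))^(-1)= (1 9 12 4 13 15 14)(5 10 7)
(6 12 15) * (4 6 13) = [0, 1, 2, 3, 6, 5, 12, 7, 8, 9, 10, 11, 15, 4, 14, 13] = (4 6 12 15 13)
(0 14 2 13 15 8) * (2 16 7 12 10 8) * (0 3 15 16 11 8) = (0 14 11 8 3 15 2 13 16 7 12 10) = [14, 1, 13, 15, 4, 5, 6, 12, 3, 9, 0, 8, 10, 16, 11, 2, 7]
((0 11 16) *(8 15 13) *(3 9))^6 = (16)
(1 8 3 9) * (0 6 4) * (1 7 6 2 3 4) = (0 2 3 9 7 6 1 8 4) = [2, 8, 3, 9, 0, 5, 1, 6, 4, 7]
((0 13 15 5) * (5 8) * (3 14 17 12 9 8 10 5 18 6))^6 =(0 13 15 10 5)(3 18 9 17)(6 8 12 14)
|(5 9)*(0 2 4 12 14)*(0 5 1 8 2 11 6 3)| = 8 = |(0 11 6 3)(1 8 2 4 12 14 5 9)|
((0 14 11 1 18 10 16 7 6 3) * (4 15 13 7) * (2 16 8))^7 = ((0 14 11 1 18 10 8 2 16 4 15 13 7 6 3))^7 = (0 2 3 8 6 10 7 18 13 1 15 11 4 14 16)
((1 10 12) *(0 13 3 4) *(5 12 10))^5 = (0 13 3 4)(1 12 5)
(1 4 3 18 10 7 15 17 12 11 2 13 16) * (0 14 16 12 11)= (0 14 16 1 4 3 18 10 7 15 17 11 2 13 12)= [14, 4, 13, 18, 3, 5, 6, 15, 8, 9, 7, 2, 0, 12, 16, 17, 1, 11, 10]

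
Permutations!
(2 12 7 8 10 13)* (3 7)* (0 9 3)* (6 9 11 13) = [11, 1, 12, 7, 4, 5, 9, 8, 10, 3, 6, 13, 0, 2] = (0 11 13 2 12)(3 7 8 10 6 9)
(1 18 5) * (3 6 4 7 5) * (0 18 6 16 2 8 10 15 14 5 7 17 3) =(0 18)(1 6 4 17 3 16 2 8 10 15 14 5) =[18, 6, 8, 16, 17, 1, 4, 7, 10, 9, 15, 11, 12, 13, 5, 14, 2, 3, 0]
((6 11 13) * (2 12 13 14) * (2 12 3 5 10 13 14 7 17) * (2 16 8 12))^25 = (2 14 12 8 16 17 7 11 6 13 10 5 3)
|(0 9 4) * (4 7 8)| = 5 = |(0 9 7 8 4)|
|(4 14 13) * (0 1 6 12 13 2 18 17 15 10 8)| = 13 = |(0 1 6 12 13 4 14 2 18 17 15 10 8)|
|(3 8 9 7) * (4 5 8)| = 6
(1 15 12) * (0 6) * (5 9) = (0 6)(1 15 12)(5 9) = [6, 15, 2, 3, 4, 9, 0, 7, 8, 5, 10, 11, 1, 13, 14, 12]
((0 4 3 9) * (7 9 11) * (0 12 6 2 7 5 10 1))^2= (0 3 5 1 4 11 10)(2 9 6 7 12)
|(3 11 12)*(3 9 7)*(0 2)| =10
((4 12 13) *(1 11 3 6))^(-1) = ((1 11 3 6)(4 12 13))^(-1) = (1 6 3 11)(4 13 12)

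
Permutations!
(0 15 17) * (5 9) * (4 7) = (0 15 17)(4 7)(5 9) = [15, 1, 2, 3, 7, 9, 6, 4, 8, 5, 10, 11, 12, 13, 14, 17, 16, 0]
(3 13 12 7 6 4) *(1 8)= (1 8)(3 13 12 7 6 4)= [0, 8, 2, 13, 3, 5, 4, 6, 1, 9, 10, 11, 7, 12]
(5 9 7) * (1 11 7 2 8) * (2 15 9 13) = [0, 11, 8, 3, 4, 13, 6, 5, 1, 15, 10, 7, 12, 2, 14, 9] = (1 11 7 5 13 2 8)(9 15)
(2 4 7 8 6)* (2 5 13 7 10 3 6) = (2 4 10 3 6 5 13 7 8) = [0, 1, 4, 6, 10, 13, 5, 8, 2, 9, 3, 11, 12, 7]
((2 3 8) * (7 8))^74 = ((2 3 7 8))^74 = (2 7)(3 8)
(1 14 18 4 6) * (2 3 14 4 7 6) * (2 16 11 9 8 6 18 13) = (1 4 16 11 9 8 6)(2 3 14 13)(7 18) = [0, 4, 3, 14, 16, 5, 1, 18, 6, 8, 10, 9, 12, 2, 13, 15, 11, 17, 7]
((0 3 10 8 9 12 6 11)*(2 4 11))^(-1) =((0 3 10 8 9 12 6 2 4 11))^(-1) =(0 11 4 2 6 12 9 8 10 3)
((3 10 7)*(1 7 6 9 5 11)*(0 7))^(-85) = ((0 7 3 10 6 9 5 11 1))^(-85) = (0 9 7 5 3 11 10 1 6)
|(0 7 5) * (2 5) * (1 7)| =5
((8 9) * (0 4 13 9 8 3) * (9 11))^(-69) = ((0 4 13 11 9 3))^(-69) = (0 11)(3 13)(4 9)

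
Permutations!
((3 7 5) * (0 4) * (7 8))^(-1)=((0 4)(3 8 7 5))^(-1)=(0 4)(3 5 7 8)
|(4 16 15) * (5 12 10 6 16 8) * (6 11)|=|(4 8 5 12 10 11 6 16 15)|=9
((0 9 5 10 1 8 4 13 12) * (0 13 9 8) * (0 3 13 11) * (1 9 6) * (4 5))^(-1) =(0 11 12 13 3 1 6 4 9 10 5 8)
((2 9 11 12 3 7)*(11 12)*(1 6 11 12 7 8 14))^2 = ((1 6 11 12 3 8 14)(2 9 7))^2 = (1 11 3 14 6 12 8)(2 7 9)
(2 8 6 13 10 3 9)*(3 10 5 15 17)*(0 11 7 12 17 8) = (0 11 7 12 17 3 9 2)(5 15 8 6 13) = [11, 1, 0, 9, 4, 15, 13, 12, 6, 2, 10, 7, 17, 5, 14, 8, 16, 3]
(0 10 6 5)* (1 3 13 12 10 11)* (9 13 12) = (0 11 1 3 12 10 6 5)(9 13) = [11, 3, 2, 12, 4, 0, 5, 7, 8, 13, 6, 1, 10, 9]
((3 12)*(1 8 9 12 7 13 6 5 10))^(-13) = ((1 8 9 12 3 7 13 6 5 10))^(-13) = (1 6 3 8 5 7 9 10 13 12)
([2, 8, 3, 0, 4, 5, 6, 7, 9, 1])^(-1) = [3, 9, 0, 2, 4, 5, 6, 7, 1, 8]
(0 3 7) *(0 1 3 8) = (0 8)(1 3 7) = [8, 3, 2, 7, 4, 5, 6, 1, 0]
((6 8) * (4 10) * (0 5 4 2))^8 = (0 10 5 2 4)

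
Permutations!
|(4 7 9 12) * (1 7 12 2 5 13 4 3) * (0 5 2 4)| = 6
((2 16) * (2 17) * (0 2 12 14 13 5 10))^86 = (0 14 2 13 16 5 17 10 12)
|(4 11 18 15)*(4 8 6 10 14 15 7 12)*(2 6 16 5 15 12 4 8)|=|(2 6 10 14 12 8 16 5 15)(4 11 18 7)|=36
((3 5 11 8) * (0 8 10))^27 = ((0 8 3 5 11 10))^27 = (0 5)(3 10)(8 11)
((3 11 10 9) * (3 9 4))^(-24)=((3 11 10 4))^(-24)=(11)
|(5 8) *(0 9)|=2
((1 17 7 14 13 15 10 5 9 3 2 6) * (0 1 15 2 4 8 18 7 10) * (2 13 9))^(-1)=(0 15 6 2 5 10 17 1)(3 9 14 7 18 8 4)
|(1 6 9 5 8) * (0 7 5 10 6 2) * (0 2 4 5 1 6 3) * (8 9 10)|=10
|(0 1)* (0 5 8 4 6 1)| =|(1 5 8 4 6)| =5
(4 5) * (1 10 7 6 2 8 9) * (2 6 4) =(1 10 7 4 5 2 8 9) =[0, 10, 8, 3, 5, 2, 6, 4, 9, 1, 7]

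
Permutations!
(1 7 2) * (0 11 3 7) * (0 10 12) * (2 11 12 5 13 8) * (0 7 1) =(0 12 7 11 3 1 10 5 13 8 2) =[12, 10, 0, 1, 4, 13, 6, 11, 2, 9, 5, 3, 7, 8]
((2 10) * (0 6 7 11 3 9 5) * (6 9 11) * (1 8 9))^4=(11)(0 5 9 8 1)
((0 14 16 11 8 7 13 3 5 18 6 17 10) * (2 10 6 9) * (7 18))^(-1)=((0 14 16 11 8 18 9 2 10)(3 5 7 13)(6 17))^(-1)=(0 10 2 9 18 8 11 16 14)(3 13 7 5)(6 17)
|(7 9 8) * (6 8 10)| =5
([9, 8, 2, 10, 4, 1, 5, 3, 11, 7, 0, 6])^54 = [10, 5, 2, 7, 4, 6, 11, 9, 1, 0, 3, 8]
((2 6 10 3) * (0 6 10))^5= ((0 6)(2 10 3))^5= (0 6)(2 3 10)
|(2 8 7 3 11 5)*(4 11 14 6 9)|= |(2 8 7 3 14 6 9 4 11 5)|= 10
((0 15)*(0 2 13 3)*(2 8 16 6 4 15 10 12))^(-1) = (0 3 13 2 12 10)(4 6 16 8 15)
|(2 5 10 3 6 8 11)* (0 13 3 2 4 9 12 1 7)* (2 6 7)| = |(0 13 3 7)(1 2 5 10 6 8 11 4 9 12)| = 20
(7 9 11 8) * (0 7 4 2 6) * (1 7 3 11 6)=(0 3 11 8 4 2 1 7 9 6)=[3, 7, 1, 11, 2, 5, 0, 9, 4, 6, 10, 8]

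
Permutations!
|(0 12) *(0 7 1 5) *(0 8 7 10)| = 12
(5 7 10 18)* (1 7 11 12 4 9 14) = [0, 7, 2, 3, 9, 11, 6, 10, 8, 14, 18, 12, 4, 13, 1, 15, 16, 17, 5] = (1 7 10 18 5 11 12 4 9 14)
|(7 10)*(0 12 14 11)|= |(0 12 14 11)(7 10)|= 4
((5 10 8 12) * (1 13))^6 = (13)(5 8)(10 12)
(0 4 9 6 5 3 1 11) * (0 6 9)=(0 4)(1 11 6 5 3)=[4, 11, 2, 1, 0, 3, 5, 7, 8, 9, 10, 6]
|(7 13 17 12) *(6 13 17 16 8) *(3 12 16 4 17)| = 6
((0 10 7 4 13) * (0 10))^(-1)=(4 7 10 13)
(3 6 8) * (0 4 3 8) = (8)(0 4 3 6) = [4, 1, 2, 6, 3, 5, 0, 7, 8]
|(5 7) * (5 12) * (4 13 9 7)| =6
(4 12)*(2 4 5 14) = [0, 1, 4, 3, 12, 14, 6, 7, 8, 9, 10, 11, 5, 13, 2] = (2 4 12 5 14)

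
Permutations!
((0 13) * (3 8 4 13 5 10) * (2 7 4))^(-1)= (0 13 4 7 2 8 3 10 5)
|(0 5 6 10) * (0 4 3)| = |(0 5 6 10 4 3)| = 6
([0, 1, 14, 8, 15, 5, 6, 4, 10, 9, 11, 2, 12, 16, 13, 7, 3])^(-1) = [0, 1, 11, 16, 7, 5, 6, 15, 3, 9, 8, 10, 12, 14, 2, 4, 13]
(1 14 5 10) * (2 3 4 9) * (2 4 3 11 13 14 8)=(1 8 2 11 13 14 5 10)(4 9)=[0, 8, 11, 3, 9, 10, 6, 7, 2, 4, 1, 13, 12, 14, 5]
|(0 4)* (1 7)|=2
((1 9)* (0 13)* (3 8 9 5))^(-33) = (0 13)(1 3 9 5 8)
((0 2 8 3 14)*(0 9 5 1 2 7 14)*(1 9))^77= (14)(5 9)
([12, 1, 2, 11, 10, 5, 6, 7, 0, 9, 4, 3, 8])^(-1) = [8, 1, 2, 11, 10, 5, 6, 7, 12, 9, 4, 3, 0]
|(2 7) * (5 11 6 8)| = |(2 7)(5 11 6 8)| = 4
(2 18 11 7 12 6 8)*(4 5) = (2 18 11 7 12 6 8)(4 5) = [0, 1, 18, 3, 5, 4, 8, 12, 2, 9, 10, 7, 6, 13, 14, 15, 16, 17, 11]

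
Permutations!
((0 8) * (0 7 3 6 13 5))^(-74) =(0 3 5 7 13 8 6)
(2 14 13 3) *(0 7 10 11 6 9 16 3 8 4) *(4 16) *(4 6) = (0 7 10 11 4)(2 14 13 8 16 3)(6 9) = [7, 1, 14, 2, 0, 5, 9, 10, 16, 6, 11, 4, 12, 8, 13, 15, 3]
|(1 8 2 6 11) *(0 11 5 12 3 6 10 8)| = |(0 11 1)(2 10 8)(3 6 5 12)| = 12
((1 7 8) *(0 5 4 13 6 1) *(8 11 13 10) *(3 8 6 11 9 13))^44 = ((0 5 4 10 6 1 7 9 13 11 3 8))^44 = (0 13 6)(1 5 11)(3 7 4)(8 9 10)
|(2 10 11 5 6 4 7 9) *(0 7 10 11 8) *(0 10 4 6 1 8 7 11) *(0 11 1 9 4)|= 12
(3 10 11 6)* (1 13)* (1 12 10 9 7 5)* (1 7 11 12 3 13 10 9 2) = (1 10 12 9 11 6 13 3 2)(5 7) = [0, 10, 1, 2, 4, 7, 13, 5, 8, 11, 12, 6, 9, 3]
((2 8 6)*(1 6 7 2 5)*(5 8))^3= ((1 6 8 7 2 5))^3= (1 7)(2 6)(5 8)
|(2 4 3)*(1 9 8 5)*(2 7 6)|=|(1 9 8 5)(2 4 3 7 6)|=20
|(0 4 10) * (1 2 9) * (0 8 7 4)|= |(1 2 9)(4 10 8 7)|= 12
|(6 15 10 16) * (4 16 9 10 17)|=|(4 16 6 15 17)(9 10)|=10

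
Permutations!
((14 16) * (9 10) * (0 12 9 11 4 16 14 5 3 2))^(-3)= (0 5 11 12 3 4 9 2 16 10)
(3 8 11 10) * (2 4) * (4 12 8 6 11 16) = [0, 1, 12, 6, 2, 5, 11, 7, 16, 9, 3, 10, 8, 13, 14, 15, 4] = (2 12 8 16 4)(3 6 11 10)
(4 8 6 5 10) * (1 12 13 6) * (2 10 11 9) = (1 12 13 6 5 11 9 2 10 4 8) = [0, 12, 10, 3, 8, 11, 5, 7, 1, 2, 4, 9, 13, 6]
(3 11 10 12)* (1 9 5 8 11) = (1 9 5 8 11 10 12 3) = [0, 9, 2, 1, 4, 8, 6, 7, 11, 5, 12, 10, 3]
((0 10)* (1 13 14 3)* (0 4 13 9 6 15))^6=((0 10 4 13 14 3 1 9 6 15))^6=(0 1 4 6 14)(3 10 9 13 15)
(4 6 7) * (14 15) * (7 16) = [0, 1, 2, 3, 6, 5, 16, 4, 8, 9, 10, 11, 12, 13, 15, 14, 7] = (4 6 16 7)(14 15)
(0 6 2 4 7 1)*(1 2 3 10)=(0 6 3 10 1)(2 4 7)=[6, 0, 4, 10, 7, 5, 3, 2, 8, 9, 1]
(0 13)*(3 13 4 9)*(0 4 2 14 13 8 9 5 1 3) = (0 2 14 13 4 5 1 3 8 9) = [2, 3, 14, 8, 5, 1, 6, 7, 9, 0, 10, 11, 12, 4, 13]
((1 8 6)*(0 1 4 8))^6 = ((0 1)(4 8 6))^6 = (8)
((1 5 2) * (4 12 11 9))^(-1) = ((1 5 2)(4 12 11 9))^(-1) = (1 2 5)(4 9 11 12)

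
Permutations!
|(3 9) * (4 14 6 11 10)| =10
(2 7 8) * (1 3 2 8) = [0, 3, 7, 2, 4, 5, 6, 1, 8] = (8)(1 3 2 7)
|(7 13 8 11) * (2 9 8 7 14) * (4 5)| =|(2 9 8 11 14)(4 5)(7 13)| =10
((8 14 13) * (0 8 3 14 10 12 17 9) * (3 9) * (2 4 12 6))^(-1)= (0 9 13 14 3 17 12 4 2 6 10 8)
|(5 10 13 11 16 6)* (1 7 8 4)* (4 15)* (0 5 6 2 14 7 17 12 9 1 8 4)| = 12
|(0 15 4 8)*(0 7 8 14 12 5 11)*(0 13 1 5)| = |(0 15 4 14 12)(1 5 11 13)(7 8)| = 20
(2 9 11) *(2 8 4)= (2 9 11 8 4)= [0, 1, 9, 3, 2, 5, 6, 7, 4, 11, 10, 8]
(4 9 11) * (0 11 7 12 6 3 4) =(0 11)(3 4 9 7 12 6) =[11, 1, 2, 4, 9, 5, 3, 12, 8, 7, 10, 0, 6]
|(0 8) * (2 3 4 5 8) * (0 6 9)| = |(0 2 3 4 5 8 6 9)| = 8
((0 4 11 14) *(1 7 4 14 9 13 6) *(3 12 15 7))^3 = (0 14)(1 15 11 6 12 4 13 3 7 9)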